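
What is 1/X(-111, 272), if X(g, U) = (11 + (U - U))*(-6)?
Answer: -1/66 ≈ -0.015152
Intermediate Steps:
X(g, U) = -66 (X(g, U) = (11 + 0)*(-6) = 11*(-6) = -66)
1/X(-111, 272) = 1/(-66) = -1/66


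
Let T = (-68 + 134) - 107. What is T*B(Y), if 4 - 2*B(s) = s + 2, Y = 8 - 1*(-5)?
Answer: 451/2 ≈ 225.50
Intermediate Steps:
T = -41 (T = 66 - 107 = -41)
Y = 13 (Y = 8 + 5 = 13)
B(s) = 1 - s/2 (B(s) = 2 - (s + 2)/2 = 2 - (2 + s)/2 = 2 + (-1 - s/2) = 1 - s/2)
T*B(Y) = -41*(1 - ½*13) = -41*(1 - 13/2) = -41*(-11/2) = 451/2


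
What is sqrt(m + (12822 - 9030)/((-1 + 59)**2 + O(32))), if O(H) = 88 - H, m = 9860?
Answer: 4*sqrt(50060535)/285 ≈ 99.303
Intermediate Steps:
sqrt(m + (12822 - 9030)/((-1 + 59)**2 + O(32))) = sqrt(9860 + (12822 - 9030)/((-1 + 59)**2 + (88 - 1*32))) = sqrt(9860 + 3792/(58**2 + (88 - 32))) = sqrt(9860 + 3792/(3364 + 56)) = sqrt(9860 + 3792/3420) = sqrt(9860 + 3792*(1/3420)) = sqrt(9860 + 316/285) = sqrt(2810416/285) = 4*sqrt(50060535)/285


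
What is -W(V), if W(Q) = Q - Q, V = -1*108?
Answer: 0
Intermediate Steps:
V = -108
W(Q) = 0
-W(V) = -1*0 = 0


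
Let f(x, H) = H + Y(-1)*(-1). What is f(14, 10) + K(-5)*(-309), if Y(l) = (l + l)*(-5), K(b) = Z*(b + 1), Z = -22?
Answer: -27192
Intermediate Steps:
K(b) = -22 - 22*b (K(b) = -22*(b + 1) = -22*(1 + b) = -22 - 22*b)
Y(l) = -10*l (Y(l) = (2*l)*(-5) = -10*l)
f(x, H) = -10 + H (f(x, H) = H - 10*(-1)*(-1) = H + 10*(-1) = H - 10 = -10 + H)
f(14, 10) + K(-5)*(-309) = (-10 + 10) + (-22 - 22*(-5))*(-309) = 0 + (-22 + 110)*(-309) = 0 + 88*(-309) = 0 - 27192 = -27192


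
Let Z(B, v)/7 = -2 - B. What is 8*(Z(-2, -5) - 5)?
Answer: -40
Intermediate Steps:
Z(B, v) = -14 - 7*B (Z(B, v) = 7*(-2 - B) = -14 - 7*B)
8*(Z(-2, -5) - 5) = 8*((-14 - 7*(-2)) - 5) = 8*((-14 + 14) - 5) = 8*(0 - 5) = 8*(-5) = -40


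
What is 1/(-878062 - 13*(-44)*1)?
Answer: -1/877490 ≈ -1.1396e-6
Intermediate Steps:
1/(-878062 - 13*(-44)*1) = 1/(-878062 + 572*1) = 1/(-878062 + 572) = 1/(-877490) = -1/877490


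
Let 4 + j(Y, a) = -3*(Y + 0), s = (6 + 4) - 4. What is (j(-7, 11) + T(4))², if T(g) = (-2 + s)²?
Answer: 1089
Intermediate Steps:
s = 6 (s = 10 - 4 = 6)
j(Y, a) = -4 - 3*Y (j(Y, a) = -4 - 3*(Y + 0) = -4 - 3*Y)
T(g) = 16 (T(g) = (-2 + 6)² = 4² = 16)
(j(-7, 11) + T(4))² = ((-4 - 3*(-7)) + 16)² = ((-4 + 21) + 16)² = (17 + 16)² = 33² = 1089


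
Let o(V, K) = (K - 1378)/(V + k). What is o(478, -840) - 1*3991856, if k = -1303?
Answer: -3293278982/825 ≈ -3.9919e+6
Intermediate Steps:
o(V, K) = (-1378 + K)/(-1303 + V) (o(V, K) = (K - 1378)/(V - 1303) = (-1378 + K)/(-1303 + V))
o(478, -840) - 1*3991856 = (-1378 - 840)/(-1303 + 478) - 1*3991856 = -2218/(-825) - 3991856 = -1/825*(-2218) - 3991856 = 2218/825 - 3991856 = -3293278982/825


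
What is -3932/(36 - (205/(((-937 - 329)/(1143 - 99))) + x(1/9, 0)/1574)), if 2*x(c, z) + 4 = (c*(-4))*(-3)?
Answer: -489702093/25537862 ≈ -19.176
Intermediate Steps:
x(c, z) = -2 + 6*c (x(c, z) = -2 + ((c*(-4))*(-3))/2 = -2 + (-4*c*(-3))/2 = -2 + (12*c)/2 = -2 + 6*c)
-3932/(36 - (205/(((-937 - 329)/(1143 - 99))) + x(1/9, 0)/1574)) = -3932/(36 - (205/(((-937 - 329)/(1143 - 99))) + (-2 + 6/9)/1574)) = -3932/(36 - (205/((-1266/1044)) + (-2 + 6*(⅑))*(1/1574))) = -3932/(36 - (205/((-1266*1/1044)) + (-2 + ⅔)*(1/1574))) = -3932/(36 - (205/(-211/174) - 4/3*1/1574)) = -3932/(36 - (205*(-174/211) - 2/2361)) = -3932/(36 - (-35670/211 - 2/2361)) = -3932/(36 - 1*(-84217292/498171)) = -3932/(36 + 84217292/498171) = -3932/102151448/498171 = -3932*498171/102151448 = -489702093/25537862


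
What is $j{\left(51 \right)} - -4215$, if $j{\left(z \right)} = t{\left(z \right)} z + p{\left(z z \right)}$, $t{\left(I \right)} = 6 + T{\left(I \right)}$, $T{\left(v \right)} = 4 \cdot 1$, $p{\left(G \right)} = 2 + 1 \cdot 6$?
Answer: $4733$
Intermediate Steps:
$p{\left(G \right)} = 8$ ($p{\left(G \right)} = 2 + 6 = 8$)
$T{\left(v \right)} = 4$
$t{\left(I \right)} = 10$ ($t{\left(I \right)} = 6 + 4 = 10$)
$j{\left(z \right)} = 8 + 10 z$ ($j{\left(z \right)} = 10 z + 8 = 8 + 10 z$)
$j{\left(51 \right)} - -4215 = \left(8 + 10 \cdot 51\right) - -4215 = \left(8 + 510\right) + 4215 = 518 + 4215 = 4733$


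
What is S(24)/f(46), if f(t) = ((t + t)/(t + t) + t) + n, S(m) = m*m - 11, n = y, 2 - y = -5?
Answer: 565/54 ≈ 10.463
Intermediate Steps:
y = 7 (y = 2 - 1*(-5) = 2 + 5 = 7)
n = 7
S(m) = -11 + m**2 (S(m) = m**2 - 11 = -11 + m**2)
f(t) = 8 + t (f(t) = ((t + t)/(t + t) + t) + 7 = ((2*t)/((2*t)) + t) + 7 = ((2*t)*(1/(2*t)) + t) + 7 = (1 + t) + 7 = 8 + t)
S(24)/f(46) = (-11 + 24**2)/(8 + 46) = (-11 + 576)/54 = 565*(1/54) = 565/54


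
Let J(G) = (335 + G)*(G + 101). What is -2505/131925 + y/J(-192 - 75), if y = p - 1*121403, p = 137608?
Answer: -144408071/99277960 ≈ -1.4546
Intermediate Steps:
J(G) = (101 + G)*(335 + G) (J(G) = (335 + G)*(101 + G) = (101 + G)*(335 + G))
y = 16205 (y = 137608 - 1*121403 = 137608 - 121403 = 16205)
-2505/131925 + y/J(-192 - 75) = -2505/131925 + 16205/(33835 + (-192 - 75)² + 436*(-192 - 75)) = -2505*1/131925 + 16205/(33835 + (-267)² + 436*(-267)) = -167/8795 + 16205/(33835 + 71289 - 116412) = -167/8795 + 16205/(-11288) = -167/8795 + 16205*(-1/11288) = -167/8795 - 16205/11288 = -144408071/99277960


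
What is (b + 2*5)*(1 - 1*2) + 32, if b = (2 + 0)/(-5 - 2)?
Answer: 156/7 ≈ 22.286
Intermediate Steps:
b = -2/7 (b = 2/(-7) = 2*(-⅐) = -2/7 ≈ -0.28571)
(b + 2*5)*(1 - 1*2) + 32 = (-2/7 + 2*5)*(1 - 1*2) + 32 = (-2/7 + 10)*(1 - 2) + 32 = (68/7)*(-1) + 32 = -68/7 + 32 = 156/7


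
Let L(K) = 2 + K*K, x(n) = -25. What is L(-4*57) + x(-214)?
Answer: 51961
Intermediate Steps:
L(K) = 2 + K²
L(-4*57) + x(-214) = (2 + (-4*57)²) - 25 = (2 + (-228)²) - 25 = (2 + 51984) - 25 = 51986 - 25 = 51961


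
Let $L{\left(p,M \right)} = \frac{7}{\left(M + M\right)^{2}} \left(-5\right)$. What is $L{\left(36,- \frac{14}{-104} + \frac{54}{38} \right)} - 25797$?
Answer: $- \frac{60950574353}{2362369} \approx -25801.0$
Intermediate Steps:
$L{\left(p,M \right)} = - \frac{35}{4 M^{2}}$ ($L{\left(p,M \right)} = \frac{7}{\left(2 M\right)^{2}} \left(-5\right) = \frac{7}{4 M^{2}} \left(-5\right) = - \frac{35}{4 M^{2}}$)
$L{\left(36,- \frac{14}{-104} + \frac{54}{38} \right)} - 25797 = - \frac{35}{4 \left(- \frac{14}{-104} + \frac{54}{38}\right)^{2}} - 25797 = - \frac{35}{4 \left(\left(-14\right) \left(- \frac{1}{104}\right) + 54 \cdot \frac{1}{38}\right)^{2}} - 25797 = - \frac{35}{4 \left(\frac{7}{52} + \frac{27}{19}\right)^{2}} - 25797 = - \frac{35}{4 \cdot \frac{2362369}{976144}} - 25797 = \left(- \frac{35}{4}\right) \frac{976144}{2362369} - 25797 = - \frac{8541260}{2362369} - 25797 = - \frac{60950574353}{2362369}$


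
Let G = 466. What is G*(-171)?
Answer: -79686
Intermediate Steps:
G*(-171) = 466*(-171) = -79686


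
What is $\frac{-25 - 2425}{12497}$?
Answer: $- \frac{2450}{12497} \approx -0.19605$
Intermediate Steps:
$\frac{-25 - 2425}{12497} = \left(-25 - 2425\right) \frac{1}{12497} = \left(-2450\right) \frac{1}{12497} = - \frac{2450}{12497}$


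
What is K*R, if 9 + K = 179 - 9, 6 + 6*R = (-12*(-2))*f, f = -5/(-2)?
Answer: 1449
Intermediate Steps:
f = 5/2 (f = -5*(-1/2) = 5/2 ≈ 2.5000)
R = 9 (R = -1 + (-12*(-2)*(5/2))/6 = -1 + (-3*(-8)*(5/2))/6 = -1 + (24*(5/2))/6 = -1 + (1/6)*60 = -1 + 10 = 9)
K = 161 (K = -9 + (179 - 9) = -9 + 170 = 161)
K*R = 161*9 = 1449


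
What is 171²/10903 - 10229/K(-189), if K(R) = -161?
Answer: 116234588/1755383 ≈ 66.216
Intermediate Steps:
171²/10903 - 10229/K(-189) = 171²/10903 - 10229/(-161) = 29241*(1/10903) - 10229*(-1/161) = 29241/10903 + 10229/161 = 116234588/1755383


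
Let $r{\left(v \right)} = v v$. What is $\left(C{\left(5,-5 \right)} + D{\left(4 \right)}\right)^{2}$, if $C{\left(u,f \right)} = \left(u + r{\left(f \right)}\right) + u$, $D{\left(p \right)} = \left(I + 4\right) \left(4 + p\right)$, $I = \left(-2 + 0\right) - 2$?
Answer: $1225$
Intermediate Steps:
$I = -4$ ($I = -2 - 2 = -4$)
$D{\left(p \right)} = 0$ ($D{\left(p \right)} = \left(-4 + 4\right) \left(4 + p\right) = 0 \left(4 + p\right) = 0$)
$r{\left(v \right)} = v^{2}$
$C{\left(u,f \right)} = f^{2} + 2 u$ ($C{\left(u,f \right)} = \left(u + f^{2}\right) + u = f^{2} + 2 u$)
$\left(C{\left(5,-5 \right)} + D{\left(4 \right)}\right)^{2} = \left(\left(\left(-5\right)^{2} + 2 \cdot 5\right) + 0\right)^{2} = \left(\left(25 + 10\right) + 0\right)^{2} = \left(35 + 0\right)^{2} = 35^{2} = 1225$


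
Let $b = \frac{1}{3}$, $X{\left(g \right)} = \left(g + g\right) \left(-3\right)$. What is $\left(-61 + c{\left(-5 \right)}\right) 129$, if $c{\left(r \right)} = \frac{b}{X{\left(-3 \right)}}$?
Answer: $- \frac{141599}{18} \approx -7866.6$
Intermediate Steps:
$X{\left(g \right)} = - 6 g$ ($X{\left(g \right)} = 2 g \left(-3\right) = - 6 g$)
$b = \frac{1}{3} \approx 0.33333$
$c{\left(r \right)} = \frac{1}{54}$ ($c{\left(r \right)} = \frac{1}{3 \left(\left(-6\right) \left(-3\right)\right)} = \frac{1}{3 \cdot 18} = \frac{1}{3} \cdot \frac{1}{18} = \frac{1}{54}$)
$\left(-61 + c{\left(-5 \right)}\right) 129 = \left(-61 + \frac{1}{54}\right) 129 = \left(- \frac{3293}{54}\right) 129 = - \frac{141599}{18}$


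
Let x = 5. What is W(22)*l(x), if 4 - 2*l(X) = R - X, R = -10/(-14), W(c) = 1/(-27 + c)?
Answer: -29/35 ≈ -0.82857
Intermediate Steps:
R = 5/7 (R = -10*(-1/14) = 5/7 ≈ 0.71429)
l(X) = 23/14 + X/2 (l(X) = 2 - (5/7 - X)/2 = 2 + (-5/14 + X/2) = 23/14 + X/2)
W(22)*l(x) = (23/14 + (½)*5)/(-27 + 22) = (23/14 + 5/2)/(-5) = -⅕*29/7 = -29/35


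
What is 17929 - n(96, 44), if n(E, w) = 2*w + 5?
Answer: 17836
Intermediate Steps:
n(E, w) = 5 + 2*w
17929 - n(96, 44) = 17929 - (5 + 2*44) = 17929 - (5 + 88) = 17929 - 1*93 = 17929 - 93 = 17836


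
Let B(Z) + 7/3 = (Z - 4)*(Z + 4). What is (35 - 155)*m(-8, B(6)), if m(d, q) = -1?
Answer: 120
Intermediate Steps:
B(Z) = -7/3 + (-4 + Z)*(4 + Z) (B(Z) = -7/3 + (Z - 4)*(Z + 4) = -7/3 + (-4 + Z)*(4 + Z))
(35 - 155)*m(-8, B(6)) = (35 - 155)*(-1) = -120*(-1) = 120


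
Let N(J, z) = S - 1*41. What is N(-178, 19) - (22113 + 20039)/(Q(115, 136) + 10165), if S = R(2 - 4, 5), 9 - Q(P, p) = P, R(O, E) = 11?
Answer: -718/21 ≈ -34.190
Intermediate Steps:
Q(P, p) = 9 - P
S = 11
N(J, z) = -30 (N(J, z) = 11 - 1*41 = 11 - 41 = -30)
N(-178, 19) - (22113 + 20039)/(Q(115, 136) + 10165) = -30 - (22113 + 20039)/((9 - 1*115) + 10165) = -30 - 42152/((9 - 115) + 10165) = -30 - 42152/(-106 + 10165) = -30 - 42152/10059 = -30 - 1*88/21 = -30 - 88/21 = -718/21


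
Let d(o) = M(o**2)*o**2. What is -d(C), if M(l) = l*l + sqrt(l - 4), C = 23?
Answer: -148035889 - 2645*sqrt(21) ≈ -1.4805e+8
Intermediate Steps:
M(l) = l**2 + sqrt(-4 + l)
d(o) = o**2*(o**4 + sqrt(-4 + o**2)) (d(o) = ((o**2)**2 + sqrt(-4 + o**2))*o**2 = (o**4 + sqrt(-4 + o**2))*o**2 = o**2*(o**4 + sqrt(-4 + o**2)))
-d(C) = -23**2*(23**4 + sqrt(-4 + 23**2)) = -529*(279841 + sqrt(-4 + 529)) = -529*(279841 + sqrt(525)) = -529*(279841 + 5*sqrt(21)) = -(148035889 + 2645*sqrt(21)) = -148035889 - 2645*sqrt(21)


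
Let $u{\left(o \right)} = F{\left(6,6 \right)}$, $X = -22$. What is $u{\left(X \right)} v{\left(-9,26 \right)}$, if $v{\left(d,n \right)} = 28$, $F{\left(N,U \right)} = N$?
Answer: $168$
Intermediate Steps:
$u{\left(o \right)} = 6$
$u{\left(X \right)} v{\left(-9,26 \right)} = 6 \cdot 28 = 168$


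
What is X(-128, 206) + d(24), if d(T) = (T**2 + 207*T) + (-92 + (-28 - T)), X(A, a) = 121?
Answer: 5521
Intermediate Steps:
d(T) = -120 + T**2 + 206*T (d(T) = (T**2 + 207*T) + (-120 - T) = -120 + T**2 + 206*T)
X(-128, 206) + d(24) = 121 + (-120 + 24**2 + 206*24) = 121 + (-120 + 576 + 4944) = 121 + 5400 = 5521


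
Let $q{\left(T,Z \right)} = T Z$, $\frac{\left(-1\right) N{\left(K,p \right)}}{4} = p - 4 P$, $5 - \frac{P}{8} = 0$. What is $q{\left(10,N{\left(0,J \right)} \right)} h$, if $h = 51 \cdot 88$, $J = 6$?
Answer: $27646080$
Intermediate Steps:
$P = 40$ ($P = 40 - 0 = 40 + 0 = 40$)
$N{\left(K,p \right)} = 640 - 4 p$ ($N{\left(K,p \right)} = - 4 \left(p - 160\right) = - 4 \left(-160 + p\right) = 640 - 4 p$)
$h = 4488$
$q{\left(10,N{\left(0,J \right)} \right)} h = 10 \left(640 - 24\right) 4488 = 10 \cdot 616 \cdot 4488 = 6160 \cdot 4488 = 27646080$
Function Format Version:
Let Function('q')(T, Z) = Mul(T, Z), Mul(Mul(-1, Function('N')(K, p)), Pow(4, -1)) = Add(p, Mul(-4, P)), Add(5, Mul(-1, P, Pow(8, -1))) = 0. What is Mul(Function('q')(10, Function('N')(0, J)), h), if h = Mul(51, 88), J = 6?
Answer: 27646080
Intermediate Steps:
P = 40 (P = Add(40, Mul(-8, 0)) = Add(40, 0) = 40)
Function('N')(K, p) = Add(640, Mul(-4, p)) (Function('N')(K, p) = Mul(-4, Add(p, Mul(-4, 40))) = Mul(-4, Add(p, -160)) = Mul(-4, Add(-160, p)) = Add(640, Mul(-4, p)))
h = 4488
Mul(Function('q')(10, Function('N')(0, J)), h) = Mul(Mul(10, Add(640, Mul(-4, 6))), 4488) = Mul(Mul(10, Add(640, -24)), 4488) = Mul(Mul(10, 616), 4488) = Mul(6160, 4488) = 27646080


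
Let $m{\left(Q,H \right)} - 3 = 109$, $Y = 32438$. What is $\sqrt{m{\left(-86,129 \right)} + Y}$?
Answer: $5 \sqrt{1302} \approx 180.42$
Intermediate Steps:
$m{\left(Q,H \right)} = 112$ ($m{\left(Q,H \right)} = 3 + 109 = 112$)
$\sqrt{m{\left(-86,129 \right)} + Y} = \sqrt{112 + 32438} = \sqrt{32550} = 5 \sqrt{1302}$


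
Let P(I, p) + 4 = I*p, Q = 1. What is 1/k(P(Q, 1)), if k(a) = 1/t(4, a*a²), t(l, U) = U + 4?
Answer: -23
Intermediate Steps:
t(l, U) = 4 + U
P(I, p) = -4 + I*p
k(a) = 1/(4 + a³) (k(a) = 1/(4 + a*a²) = 1/(4 + a³))
1/k(P(Q, 1)) = 1/(1/(4 + (-4 + 1*1)³)) = 1/(1/(4 + (-4 + 1)³)) = 1/(1/(4 + (-3)³)) = 1/(1/(4 - 27)) = 1/(1/(-23)) = 1/(-1/23) = -23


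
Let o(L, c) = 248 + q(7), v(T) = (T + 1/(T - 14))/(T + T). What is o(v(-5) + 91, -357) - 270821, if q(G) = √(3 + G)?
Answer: -270573 + √10 ≈ -2.7057e+5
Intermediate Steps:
v(T) = (T + 1/(-14 + T))/(2*T) (v(T) = (T + 1/(-14 + T))/((2*T)) = (T + 1/(-14 + T))*(1/(2*T)) = (T + 1/(-14 + T))/(2*T))
o(L, c) = 248 + √10 (o(L, c) = 248 + √(3 + 7) = 248 + √10)
o(v(-5) + 91, -357) - 270821 = (248 + √10) - 270821 = -270573 + √10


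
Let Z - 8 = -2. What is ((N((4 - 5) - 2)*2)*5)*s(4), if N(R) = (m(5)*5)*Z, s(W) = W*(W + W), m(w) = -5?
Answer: -48000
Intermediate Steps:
Z = 6 (Z = 8 - 2 = 6)
s(W) = 2*W**2 (s(W) = W*(2*W) = 2*W**2)
N(R) = -150 (N(R) = -5*5*6 = -25*6 = -150)
((N((4 - 5) - 2)*2)*5)*s(4) = (-150*2*5)*(2*4**2) = (-300*5)*(2*16) = -1500*32 = -48000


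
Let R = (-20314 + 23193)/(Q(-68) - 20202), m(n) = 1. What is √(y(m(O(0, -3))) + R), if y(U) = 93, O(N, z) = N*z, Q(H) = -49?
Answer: 4*√2380079779/20251 ≈ 9.6363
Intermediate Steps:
R = -2879/20251 (R = (-20314 + 23193)/(-49 - 20202) = 2879/(-20251) = 2879*(-1/20251) = -2879/20251 ≈ -0.14217)
√(y(m(O(0, -3))) + R) = √(93 - 2879/20251) = √(1880464/20251) = 4*√2380079779/20251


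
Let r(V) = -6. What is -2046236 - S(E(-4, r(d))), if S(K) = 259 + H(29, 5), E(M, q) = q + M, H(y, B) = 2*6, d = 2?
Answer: -2046507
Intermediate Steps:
H(y, B) = 12
E(M, q) = M + q
S(K) = 271 (S(K) = 259 + 12 = 271)
-2046236 - S(E(-4, r(d))) = -2046236 - 1*271 = -2046236 - 271 = -2046507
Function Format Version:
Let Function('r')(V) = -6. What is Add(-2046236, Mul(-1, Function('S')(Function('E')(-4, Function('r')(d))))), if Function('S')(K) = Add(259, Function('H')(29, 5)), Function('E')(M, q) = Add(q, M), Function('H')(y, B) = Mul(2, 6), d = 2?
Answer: -2046507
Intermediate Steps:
Function('H')(y, B) = 12
Function('E')(M, q) = Add(M, q)
Function('S')(K) = 271 (Function('S')(K) = Add(259, 12) = 271)
Add(-2046236, Mul(-1, Function('S')(Function('E')(-4, Function('r')(d))))) = Add(-2046236, Mul(-1, 271)) = Add(-2046236, -271) = -2046507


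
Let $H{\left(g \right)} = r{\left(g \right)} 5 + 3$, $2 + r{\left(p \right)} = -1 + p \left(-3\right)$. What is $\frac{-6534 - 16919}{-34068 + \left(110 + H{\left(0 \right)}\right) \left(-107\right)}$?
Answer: $\frac{23453}{44554} \approx 0.52639$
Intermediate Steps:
$r{\left(p \right)} = -3 - 3 p$ ($r{\left(p \right)} = -2 + \left(-1 + p \left(-3\right)\right) = -2 - \left(1 + 3 p\right) = -3 - 3 p$)
$H{\left(g \right)} = -12 - 15 g$ ($H{\left(g \right)} = \left(-3 - 3 g\right) 5 + 3 = \left(-15 - 15 g\right) + 3 = -12 - 15 g$)
$\frac{-6534 - 16919}{-34068 + \left(110 + H{\left(0 \right)}\right) \left(-107\right)} = \frac{-6534 - 16919}{-34068 + \left(110 - 12\right) \left(-107\right)} = - \frac{23453}{-34068 + \left(110 + \left(-12 + 0\right)\right) \left(-107\right)} = - \frac{23453}{-34068 + \left(110 - 12\right) \left(-107\right)} = - \frac{23453}{-34068 + 98 \left(-107\right)} = - \frac{23453}{-34068 - 10486} = - \frac{23453}{-44554} = \left(-23453\right) \left(- \frac{1}{44554}\right) = \frac{23453}{44554}$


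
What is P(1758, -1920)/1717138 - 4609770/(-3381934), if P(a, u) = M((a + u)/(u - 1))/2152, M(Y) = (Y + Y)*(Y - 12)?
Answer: 3928814014617509376255/2882354152379181641734 ≈ 1.3631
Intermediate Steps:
M(Y) = 2*Y*(-12 + Y) (M(Y) = (2*Y)*(-12 + Y) = 2*Y*(-12 + Y))
P(a, u) = (-12 + (a + u)/(-1 + u))*(a + u)/(1076*(-1 + u)) (P(a, u) = (2*((a + u)/(u - 1))*(-12 + (a + u)/(u - 1)))/2152 = (2*((a + u)/(-1 + u))*(-12 + (a + u)/(-1 + u)))*(1/2152) = (2*(-12 + (a + u)/(-1 + u))*(a + u)/(-1 + u))*(1/2152) = (-12 + (a + u)/(-1 + u))*(a + u)/(1076*(-1 + u)))
P(1758, -1920)/1717138 - 4609770/(-3381934) = ((1758 - 1920)*(12 + 1758 - 11*(-1920))/(1076*(-1 - 1920)²))/1717138 - 4609770/(-3381934) = ((1/1076)*(-162)*(12 + 1758 + 21120)/(-1921)²)*(1/1717138) - 4609770*(-1/3381934) = ((1/1076)*(1/3690241)*(-162)*22890)*(1/1717138) + 2304885/1690967 = -927045/992674829*1/1717138 + 2304885/1690967 = -927045/1704559670519402 + 2304885/1690967 = 3928814014617509376255/2882354152379181641734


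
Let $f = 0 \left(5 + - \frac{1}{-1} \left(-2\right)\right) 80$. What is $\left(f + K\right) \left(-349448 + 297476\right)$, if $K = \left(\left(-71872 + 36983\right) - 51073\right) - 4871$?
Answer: $4720772676$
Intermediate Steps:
$f = 0$ ($f = 0 \left(5 + \left(-1\right) \left(-1\right) \left(-2\right)\right) 80 = 0 \left(5 + 1 \left(-2\right)\right) 80 = 0 \left(5 - 2\right) 80 = 0 \cdot 3 \cdot 80 = 0 \cdot 80 = 0$)
$K = -90833$ ($K = \left(-34889 - 51073\right) - 4871 = -85962 - 4871 = -90833$)
$\left(f + K\right) \left(-349448 + 297476\right) = \left(0 - 90833\right) \left(-349448 + 297476\right) = \left(-90833\right) \left(-51972\right) = 4720772676$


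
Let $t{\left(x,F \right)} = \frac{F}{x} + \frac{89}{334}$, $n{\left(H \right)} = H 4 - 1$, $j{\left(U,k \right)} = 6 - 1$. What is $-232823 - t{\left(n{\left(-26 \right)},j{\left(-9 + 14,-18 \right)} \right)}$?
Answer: $- \frac{1633022057}{7014} \approx -2.3282 \cdot 10^{5}$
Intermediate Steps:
$j{\left(U,k \right)} = 5$ ($j{\left(U,k \right)} = 6 - 1 = 5$)
$n{\left(H \right)} = -1 + 4 H$ ($n{\left(H \right)} = 4 H - 1 = -1 + 4 H$)
$t{\left(x,F \right)} = \frac{89}{334} + \frac{F}{x}$ ($t{\left(x,F \right)} = \frac{F}{x} + 89 \cdot \frac{1}{334} = \frac{F}{x} + \frac{89}{334} = \frac{89}{334} + \frac{F}{x}$)
$-232823 - t{\left(n{\left(-26 \right)},j{\left(-9 + 14,-18 \right)} \right)} = -232823 - \left(\frac{89}{334} + \frac{5}{-1 + 4 \left(-26\right)}\right) = -232823 - \left(\frac{89}{334} + \frac{5}{-1 - 104}\right) = -232823 - \left(\frac{89}{334} + \frac{5}{-105}\right) = -232823 - \left(\frac{89}{334} + 5 \left(- \frac{1}{105}\right)\right) = -232823 - \left(\frac{89}{334} - \frac{1}{21}\right) = -232823 - \frac{1535}{7014} = - \frac{1633022057}{7014}$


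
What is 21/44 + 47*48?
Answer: 99285/44 ≈ 2256.5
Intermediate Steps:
21/44 + 47*48 = 21*(1/44) + 2256 = 21/44 + 2256 = 99285/44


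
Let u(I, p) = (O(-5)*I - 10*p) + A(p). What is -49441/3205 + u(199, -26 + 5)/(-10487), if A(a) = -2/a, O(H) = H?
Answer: -10835415092/705827535 ≈ -15.351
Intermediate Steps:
u(I, p) = -10*p - 5*I - 2/p (u(I, p) = (-5*I - 10*p) - 2/p = (-10*p - 5*I) - 2/p = -10*p - 5*I - 2/p)
-49441/3205 + u(199, -26 + 5)/(-10487) = -49441/3205 + (-10*(-26 + 5) - 5*199 - 2/(-26 + 5))/(-10487) = -49441*1/3205 + (-10*(-21) - 995 - 2/(-21))*(-1/10487) = -49441/3205 + (210 - 995 - 2*(-1/21))*(-1/10487) = -49441/3205 + (210 - 995 + 2/21)*(-1/10487) = -49441/3205 - 16483/21*(-1/10487) = -49441/3205 + 16483/220227 = -10835415092/705827535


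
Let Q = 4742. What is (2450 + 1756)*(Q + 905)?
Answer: 23751282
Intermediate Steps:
(2450 + 1756)*(Q + 905) = (2450 + 1756)*(4742 + 905) = 4206*5647 = 23751282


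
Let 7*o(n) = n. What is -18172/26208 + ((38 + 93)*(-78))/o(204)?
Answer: -5590061/15912 ≈ -351.31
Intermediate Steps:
o(n) = n/7
-18172/26208 + ((38 + 93)*(-78))/o(204) = -18172/26208 + ((38 + 93)*(-78))/(((⅐)*204)) = -18172*1/26208 + (131*(-78))/(204/7) = -649/936 - 10218*7/204 = -649/936 - 11921/34 = -5590061/15912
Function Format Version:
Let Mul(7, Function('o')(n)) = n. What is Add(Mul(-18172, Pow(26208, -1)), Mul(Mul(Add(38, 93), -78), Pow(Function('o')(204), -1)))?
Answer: Rational(-5590061, 15912) ≈ -351.31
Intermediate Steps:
Function('o')(n) = Mul(Rational(1, 7), n)
Add(Mul(-18172, Pow(26208, -1)), Mul(Mul(Add(38, 93), -78), Pow(Function('o')(204), -1))) = Add(Mul(-18172, Pow(26208, -1)), Mul(Mul(Add(38, 93), -78), Pow(Mul(Rational(1, 7), 204), -1))) = Add(Mul(-18172, Rational(1, 26208)), Mul(Mul(131, -78), Pow(Rational(204, 7), -1))) = Add(Rational(-649, 936), Mul(-10218, Rational(7, 204))) = Add(Rational(-649, 936), Rational(-11921, 34)) = Rational(-5590061, 15912)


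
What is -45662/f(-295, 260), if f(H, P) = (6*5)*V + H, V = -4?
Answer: 45662/415 ≈ 110.03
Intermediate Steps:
f(H, P) = -120 + H (f(H, P) = (6*5)*(-4) + H = 30*(-4) + H = -120 + H)
-45662/f(-295, 260) = -45662/(-120 - 295) = -45662/(-415) = -45662*(-1/415) = 45662/415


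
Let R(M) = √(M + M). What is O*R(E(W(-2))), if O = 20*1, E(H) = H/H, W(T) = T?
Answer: 20*√2 ≈ 28.284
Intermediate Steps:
E(H) = 1
O = 20
R(M) = √2*√M (R(M) = √(2*M) = √2*√M)
O*R(E(W(-2))) = 20*(√2*√1) = 20*(√2*1) = 20*√2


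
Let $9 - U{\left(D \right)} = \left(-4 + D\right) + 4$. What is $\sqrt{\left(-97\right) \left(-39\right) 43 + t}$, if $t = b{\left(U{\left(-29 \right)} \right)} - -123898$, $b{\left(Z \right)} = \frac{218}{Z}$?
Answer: $\frac{\sqrt{103452758}}{19} \approx 535.33$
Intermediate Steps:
$U{\left(D \right)} = 9 - D$ ($U{\left(D \right)} = 9 - \left(\left(-4 + D\right) + 4\right) = 9 - D$)
$t = \frac{2354171}{19}$ ($t = \frac{218}{9 - -29} - -123898 = \frac{218}{9 + 29} + 123898 = \frac{218}{38} + 123898 = 218 \cdot \frac{1}{38} + 123898 = \frac{109}{19} + 123898 = \frac{2354171}{19} \approx 1.239 \cdot 10^{5}$)
$\sqrt{\left(-97\right) \left(-39\right) 43 + t} = \sqrt{\left(-97\right) \left(-39\right) 43 + \frac{2354171}{19}} = \sqrt{3783 \cdot 43 + \frac{2354171}{19}} = \sqrt{162669 + \frac{2354171}{19}} = \sqrt{\frac{5444882}{19}} = \frac{\sqrt{103452758}}{19}$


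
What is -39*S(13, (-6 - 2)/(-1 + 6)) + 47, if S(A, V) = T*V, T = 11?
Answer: 3667/5 ≈ 733.40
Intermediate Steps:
S(A, V) = 11*V
-39*S(13, (-6 - 2)/(-1 + 6)) + 47 = -429*(-6 - 2)/(-1 + 6) + 47 = -429*(-8/5) + 47 = -429*(-8*⅕) + 47 = -429*(-8)/5 + 47 = -39*(-88/5) + 47 = 3432/5 + 47 = 3667/5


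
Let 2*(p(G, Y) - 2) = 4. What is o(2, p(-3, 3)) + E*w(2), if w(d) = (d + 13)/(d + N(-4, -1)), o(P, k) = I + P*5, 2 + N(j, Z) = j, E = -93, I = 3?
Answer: 1447/4 ≈ 361.75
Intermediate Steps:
p(G, Y) = 4 (p(G, Y) = 2 + (½)*4 = 2 + 2 = 4)
N(j, Z) = -2 + j
o(P, k) = 3 + 5*P (o(P, k) = 3 + P*5 = 3 + 5*P)
w(d) = (13 + d)/(-6 + d) (w(d) = (d + 13)/(d + (-2 - 4)) = (13 + d)/(d - 6) = (13 + d)/(-6 + d))
o(2, p(-3, 3)) + E*w(2) = (3 + 5*2) - 93*(13 + 2)/(-6 + 2) = (3 + 10) - 93*15/(-4) = 13 - (-93)*15/4 = 13 - 93*(-15/4) = 13 + 1395/4 = 1447/4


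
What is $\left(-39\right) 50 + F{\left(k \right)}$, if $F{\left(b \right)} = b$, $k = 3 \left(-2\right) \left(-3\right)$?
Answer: $-1932$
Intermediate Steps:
$k = 18$ ($k = \left(-6\right) \left(-3\right) = 18$)
$\left(-39\right) 50 + F{\left(k \right)} = \left(-39\right) 50 + 18 = -1950 + 18 = -1932$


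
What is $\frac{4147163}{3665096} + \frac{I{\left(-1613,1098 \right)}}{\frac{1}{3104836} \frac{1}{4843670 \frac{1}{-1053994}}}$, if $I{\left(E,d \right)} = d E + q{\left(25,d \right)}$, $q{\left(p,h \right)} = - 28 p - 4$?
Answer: $\frac{48829005150794968509972791}{1931494596712} \approx 2.528 \cdot 10^{13}$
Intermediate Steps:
$q{\left(p,h \right)} = -4 - 28 p$
$I{\left(E,d \right)} = -704 + E d$ ($I{\left(E,d \right)} = d E - 704 = E d - 704 = -704 + E d$)
$\frac{4147163}{3665096} + \frac{I{\left(-1613,1098 \right)}}{\frac{1}{3104836} \frac{1}{4843670 \frac{1}{-1053994}}} = \frac{4147163}{3665096} + \frac{-704 - 1771074}{\frac{1}{3104836} \frac{1}{4843670 \frac{1}{-1053994}}} = 4147163 \cdot \frac{1}{3665096} + \frac{-704 - 1771074}{\frac{1}{3104836} \frac{1}{4843670 \left(- \frac{1}{1053994}\right)}} = \frac{4147163}{3665096} - \frac{1771778}{\frac{1}{3104836} \frac{1}{- \frac{2421835}{526997}}} = \frac{4147163}{3665096} - \frac{1771778}{\frac{1}{3104836} \left(- \frac{526997}{2421835}\right)} = \frac{4147163}{3665096} - \frac{1771778}{- \frac{526997}{7519400494060}} = \frac{4147163}{3665096} - - \frac{13322708368564638680}{526997} = \frac{4147163}{3665096} + \frac{13322708368564638680}{526997} = \frac{48829005150794968509972791}{1931494596712}$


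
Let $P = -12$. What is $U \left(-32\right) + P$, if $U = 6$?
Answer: $-204$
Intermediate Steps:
$U \left(-32\right) + P = 6 \left(-32\right) - 12 = -192 - 12 = -204$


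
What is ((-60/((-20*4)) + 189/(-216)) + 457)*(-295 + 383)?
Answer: 40205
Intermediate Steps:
((-60/((-20*4)) + 189/(-216)) + 457)*(-295 + 383) = ((-60/(-80) + 189*(-1/216)) + 457)*88 = ((-60*(-1/80) - 7/8) + 457)*88 = ((¾ - 7/8) + 457)*88 = (-⅛ + 457)*88 = (3655/8)*88 = 40205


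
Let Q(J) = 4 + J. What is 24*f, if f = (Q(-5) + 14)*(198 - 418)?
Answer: -68640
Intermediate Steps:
f = -2860 (f = ((4 - 5) + 14)*(198 - 418) = (-1 + 14)*(-220) = 13*(-220) = -2860)
24*f = 24*(-2860) = -68640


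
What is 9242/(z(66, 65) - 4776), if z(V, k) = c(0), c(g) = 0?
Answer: -4621/2388 ≈ -1.9351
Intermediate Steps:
z(V, k) = 0
9242/(z(66, 65) - 4776) = 9242/(0 - 4776) = 9242/(-4776) = 9242*(-1/4776) = -4621/2388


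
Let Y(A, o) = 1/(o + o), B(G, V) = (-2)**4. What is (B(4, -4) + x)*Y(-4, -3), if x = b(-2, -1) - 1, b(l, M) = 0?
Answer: -5/2 ≈ -2.5000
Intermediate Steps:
B(G, V) = 16
Y(A, o) = 1/(2*o)
x = -1 (x = 0 - 1 = -1)
(B(4, -4) + x)*Y(-4, -3) = (16 - 1)*((1/2)/(-3)) = 15*((1/2)*(-1/3)) = 15*(-1/6) = -5/2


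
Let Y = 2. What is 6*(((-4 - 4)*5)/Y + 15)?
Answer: -30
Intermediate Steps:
6*(((-4 - 4)*5)/Y + 15) = 6*(((-4 - 4)*5)/2 + 15) = 6*(-8*5*(½) + 15) = 6*(-40*½ + 15) = 6*(-20 + 15) = 6*(-5) = -30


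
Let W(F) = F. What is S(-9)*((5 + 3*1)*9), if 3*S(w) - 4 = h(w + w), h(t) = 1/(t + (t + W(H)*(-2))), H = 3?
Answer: 668/7 ≈ 95.429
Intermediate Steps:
h(t) = 1/(-6 + 2*t) (h(t) = 1/(t + (t + 3*(-2))) = 1/(t + (t - 6)) = 1/(t + (-6 + t)) = 1/(-6 + 2*t))
S(w) = 4/3 + 1/(6*(-3 + 2*w)) (S(w) = 4/3 + (1/(2*(-3 + (w + w))))/3 = 4/3 + (1/(2*(-3 + 2*w)))/3 = 4/3 + 1/(6*(-3 + 2*w)))
S(-9)*((5 + 3*1)*9) = ((-23 + 16*(-9))/(6*(-3 + 2*(-9))))*((5 + 3*1)*9) = ((-23 - 144)/(6*(-3 - 18)))*((5 + 3)*9) = ((1/6)*(-167)/(-21))*(8*9) = ((1/6)*(-1/21)*(-167))*72 = (167/126)*72 = 668/7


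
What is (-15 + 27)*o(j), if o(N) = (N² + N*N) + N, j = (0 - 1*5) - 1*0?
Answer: 540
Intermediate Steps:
j = -5 (j = (0 - 5) + 0 = -5 + 0 = -5)
o(N) = N + 2*N² (o(N) = (N² + N²) + N = 2*N² + N = N + 2*N²)
(-15 + 27)*o(j) = (-15 + 27)*(-5*(1 + 2*(-5))) = 12*(-5*(1 - 10)) = 12*(-5*(-9)) = 12*45 = 540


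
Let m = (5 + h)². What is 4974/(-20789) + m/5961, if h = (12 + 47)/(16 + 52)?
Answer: -44597345049/191007003632 ≈ -0.23349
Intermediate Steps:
h = 59/68 ≈ 0.86765
m = 159201/4624 (m = (5 + 59/68)² = (399/68)² = 159201/4624 ≈ 34.429)
4974/(-20789) + m/5961 = 4974/(-20789) + (159201/4624)/5961 = 4974*(-1/20789) + (159201/4624)*(1/5961) = -4974/20789 + 53067/9187888 = -44597345049/191007003632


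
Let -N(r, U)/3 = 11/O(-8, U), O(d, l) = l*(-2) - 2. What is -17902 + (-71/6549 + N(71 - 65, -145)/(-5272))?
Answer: -6592967439121/368280832 ≈ -17902.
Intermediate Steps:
O(d, l) = -2 - 2*l (O(d, l) = -2*l - 2 = -2 - 2*l)
N(r, U) = -33/(-2 - 2*U)
-17902 + (-71/6549 + N(71 - 65, -145)/(-5272)) = -17902 + (-71/6549 + (33/(2*(1 - 145)))/(-5272)) = -17902 + (-71*1/6549 + ((33/2)/(-144))*(-1/5272)) = -17902 + (-71/6549 + ((33/2)*(-1/144))*(-1/5272)) = -17902 + (-71/6549 - 11/96*(-1/5272)) = -17902 + (-71/6549 + 11/506112) = -17902 - 3984657/368280832 = -6592967439121/368280832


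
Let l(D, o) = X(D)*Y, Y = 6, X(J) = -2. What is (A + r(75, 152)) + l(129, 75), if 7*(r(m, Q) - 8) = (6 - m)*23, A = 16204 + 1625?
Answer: 123188/7 ≈ 17598.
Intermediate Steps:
l(D, o) = -12 (l(D, o) = -2*6 = -12)
A = 17829
r(m, Q) = 194/7 - 23*m/7 (r(m, Q) = 8 + ((6 - m)*23)/7 = 8 + (138 - 23*m)/7 = 8 + (138/7 - 23*m/7) = 194/7 - 23*m/7)
(A + r(75, 152)) + l(129, 75) = (17829 + (194/7 - 23/7*75)) - 12 = (17829 + (194/7 - 1725/7)) - 12 = (17829 - 1531/7) - 12 = 123272/7 - 12 = 123188/7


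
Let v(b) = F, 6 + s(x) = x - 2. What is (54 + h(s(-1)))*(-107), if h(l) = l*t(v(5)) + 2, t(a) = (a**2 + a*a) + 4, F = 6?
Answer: 67196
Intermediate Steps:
s(x) = -8 + x (s(x) = -6 + (x - 2) = -6 + (-2 + x) = -8 + x)
v(b) = 6
t(a) = 4 + 2*a**2 (t(a) = (a**2 + a**2) + 4 = 2*a**2 + 4 = 4 + 2*a**2)
h(l) = 2 + 76*l (h(l) = l*(4 + 2*6**2) + 2 = l*(4 + 2*36) + 2 = l*(4 + 72) + 2 = l*76 + 2 = 76*l + 2 = 2 + 76*l)
(54 + h(s(-1)))*(-107) = (54 + (2 + 76*(-8 - 1)))*(-107) = (54 + (2 + 76*(-9)))*(-107) = (54 + (2 - 684))*(-107) = (54 - 682)*(-107) = -628*(-107) = 67196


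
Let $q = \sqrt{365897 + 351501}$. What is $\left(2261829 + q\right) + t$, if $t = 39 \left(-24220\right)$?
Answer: $1317249 + \sqrt{717398} \approx 1.3181 \cdot 10^{6}$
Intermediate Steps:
$t = -944580$
$q = \sqrt{717398} \approx 846.99$
$\left(2261829 + q\right) + t = \left(2261829 + \sqrt{717398}\right) - 944580 = 1317249 + \sqrt{717398}$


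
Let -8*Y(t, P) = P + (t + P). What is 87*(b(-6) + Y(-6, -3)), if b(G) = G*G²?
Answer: -37323/2 ≈ -18662.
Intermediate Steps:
Y(t, P) = -P/4 - t/8 (Y(t, P) = -(P + (t + P))/8 = -(P + (P + t))/8 = -(t + 2*P)/8 = -P/4 - t/8)
b(G) = G³
87*(b(-6) + Y(-6, -3)) = 87*((-6)³ + (-¼*(-3) - ⅛*(-6))) = 87*(-216 + (¾ + ¾)) = 87*(-216 + 3/2) = 87*(-429/2) = -37323/2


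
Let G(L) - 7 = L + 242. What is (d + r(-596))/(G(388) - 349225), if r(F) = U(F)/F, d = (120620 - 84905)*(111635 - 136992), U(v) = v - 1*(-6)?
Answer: 269876325695/103879224 ≈ 2598.0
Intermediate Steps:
G(L) = 249 + L (G(L) = 7 + (L + 242) = 7 + (242 + L) = 249 + L)
U(v) = 6 + v (U(v) = v + 6 = 6 + v)
d = -905625255 (d = 35715*(-25357) = -905625255)
r(F) = (6 + F)/F
(d + r(-596))/(G(388) - 349225) = (-905625255 + (6 - 596)/(-596))/((249 + 388) - 349225) = (-905625255 - 1/596*(-590))/(637 - 349225) = (-905625255 + 295/298)/(-348588) = -269876325695/298*(-1/348588) = 269876325695/103879224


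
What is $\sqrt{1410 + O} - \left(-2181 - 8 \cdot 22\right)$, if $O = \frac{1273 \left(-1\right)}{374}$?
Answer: $2357 + \frac{\sqrt{196749058}}{374} \approx 2394.5$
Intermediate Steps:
$O = - \frac{1273}{374}$ ($O = \left(-1273\right) \frac{1}{374} = - \frac{1273}{374} \approx -3.4037$)
$\sqrt{1410 + O} - \left(-2181 - 8 \cdot 22\right) = \sqrt{1410 - \frac{1273}{374}} - \left(-2181 - 8 \cdot 22\right) = \sqrt{\frac{526067}{374}} - \left(-2181 - 176\right) = \frac{\sqrt{196749058}}{374} - \left(-2181 - 176\right) = \frac{\sqrt{196749058}}{374} - -2357 = \frac{\sqrt{196749058}}{374} + 2357 = 2357 + \frac{\sqrt{196749058}}{374}$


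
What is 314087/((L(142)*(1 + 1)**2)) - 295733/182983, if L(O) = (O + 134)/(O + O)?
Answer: 99523699163/1231788 ≈ 80796.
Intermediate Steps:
L(O) = (134 + O)/(2*O) (L(O) = (134 + O)/((2*O)) = (134 + O)*(1/(2*O)) = (134 + O)/(2*O))
314087/((L(142)*(1 + 1)**2)) - 295733/182983 = 314087/((((1/2)*(134 + 142)/142)*(1 + 1)**2)) - 295733/182983 = 314087/((((1/2)*(1/142)*276)*2**2)) - 295733*1/182983 = 314087/(((69/71)*4)) - 7213/4463 = 314087/(276/71) - 7213/4463 = 314087*(71/276) - 7213/4463 = 22300177/276 - 7213/4463 = 99523699163/1231788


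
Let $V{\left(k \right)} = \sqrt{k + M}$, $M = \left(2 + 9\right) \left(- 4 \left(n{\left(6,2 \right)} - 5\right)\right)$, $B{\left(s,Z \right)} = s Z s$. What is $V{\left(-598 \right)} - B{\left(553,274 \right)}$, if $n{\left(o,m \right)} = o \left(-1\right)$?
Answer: $-83791666 + i \sqrt{114} \approx -8.3792 \cdot 10^{7} + 10.677 i$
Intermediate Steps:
$n{\left(o,m \right)} = - o$
$B{\left(s,Z \right)} = Z s^{2}$ ($B{\left(s,Z \right)} = Z s s = Z s^{2}$)
$M = 484$ ($M = \left(2 + 9\right) \left(- 4 \left(\left(-1\right) 6 - 5\right)\right) = 11 \left(- 4 \left(-6 - 5\right)\right) = 11 \left(\left(-4\right) \left(-11\right)\right) = 11 \cdot 44 = 484$)
$V{\left(k \right)} = \sqrt{484 + k}$ ($V{\left(k \right)} = \sqrt{k + 484} = \sqrt{484 + k}$)
$V{\left(-598 \right)} - B{\left(553,274 \right)} = \sqrt{484 - 598} - 274 \cdot 553^{2} = \sqrt{-114} - 274 \cdot 305809 = i \sqrt{114} - 83791666 = -83791666 + i \sqrt{114}$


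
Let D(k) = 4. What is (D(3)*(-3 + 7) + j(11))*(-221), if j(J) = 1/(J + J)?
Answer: -78013/22 ≈ -3546.0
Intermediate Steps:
j(J) = 1/(2*J)
(D(3)*(-3 + 7) + j(11))*(-221) = (4*(-3 + 7) + (½)/11)*(-221) = (4*4 + (½)*(1/11))*(-221) = (16 + 1/22)*(-221) = (353/22)*(-221) = -78013/22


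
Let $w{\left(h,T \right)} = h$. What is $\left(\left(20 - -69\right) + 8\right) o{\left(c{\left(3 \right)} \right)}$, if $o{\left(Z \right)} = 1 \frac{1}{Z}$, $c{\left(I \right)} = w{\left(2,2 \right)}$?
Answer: $\frac{97}{2} \approx 48.5$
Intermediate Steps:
$c{\left(I \right)} = 2$
$o{\left(Z \right)} = \frac{1}{Z}$
$\left(\left(20 - -69\right) + 8\right) o{\left(c{\left(3 \right)} \right)} = \frac{\left(20 - -69\right) + 8}{2} = \left(\left(20 + 69\right) + 8\right) \frac{1}{2} = \left(89 + 8\right) \frac{1}{2} = 97 \cdot \frac{1}{2} = \frac{97}{2}$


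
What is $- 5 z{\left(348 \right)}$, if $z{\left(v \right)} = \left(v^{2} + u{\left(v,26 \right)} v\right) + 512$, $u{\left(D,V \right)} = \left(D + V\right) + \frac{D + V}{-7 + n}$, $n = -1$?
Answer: $-1177495$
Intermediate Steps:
$u{\left(D,V \right)} = \frac{7 D}{8} + \frac{7 V}{8}$ ($u{\left(D,V \right)} = \left(D + V\right) + \frac{D + V}{-7 - 1} = \left(D + V\right) + \frac{D + V}{-8} = \left(D + V\right) + \left(D + V\right) \left(- \frac{1}{8}\right) = \left(D + V\right) - \left(\frac{D}{8} + \frac{V}{8}\right) = \frac{7 D}{8} + \frac{7 V}{8}$)
$z{\left(v \right)} = 512 + v^{2} + v \left(\frac{91}{4} + \frac{7 v}{8}\right)$ ($z{\left(v \right)} = \left(v^{2} + \left(\frac{7 v}{8} + \frac{7}{8} \cdot 26\right) v\right) + 512 = \left(v^{2} + \left(\frac{7 v}{8} + \frac{91}{4}\right) v\right) + 512 = \left(v^{2} + \left(\frac{91}{4} + \frac{7 v}{8}\right) v\right) + 512 = \left(v^{2} + v \left(\frac{91}{4} + \frac{7 v}{8}\right)\right) + 512 = 512 + v^{2} + v \left(\frac{91}{4} + \frac{7 v}{8}\right)$)
$- 5 z{\left(348 \right)} = - 5 \left(512 + \frac{15 \cdot 348^{2}}{8} + \frac{91}{4} \cdot 348\right) = - 5 \left(512 + \frac{15}{8} \cdot 121104 + 7917\right) = - 5 \left(512 + 227070 + 7917\right) = \left(-5\right) 235499 = -1177495$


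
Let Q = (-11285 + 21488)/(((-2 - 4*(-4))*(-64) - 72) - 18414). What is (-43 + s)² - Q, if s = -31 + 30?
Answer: 37533755/19382 ≈ 1936.5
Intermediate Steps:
s = -1
Q = -10203/19382 (Q = 10203/(((-2 + 16)*(-64) - 72) - 18414) = 10203/((14*(-64) - 72) - 18414) = 10203/((-896 - 72) - 18414) = 10203/(-968 - 18414) = 10203/(-19382) = 10203*(-1/19382) = -10203/19382 ≈ -0.52642)
(-43 + s)² - Q = (-43 - 1)² - 1*(-10203/19382) = (-44)² + 10203/19382 = 1936 + 10203/19382 = 37533755/19382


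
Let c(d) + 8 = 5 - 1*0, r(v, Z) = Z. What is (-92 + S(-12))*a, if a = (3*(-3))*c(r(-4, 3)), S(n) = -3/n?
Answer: -9909/4 ≈ -2477.3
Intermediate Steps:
c(d) = -3 (c(d) = -8 + (5 - 1*0) = -8 + (5 + 0) = -8 + 5 = -3)
a = 27 (a = (3*(-3))*(-3) = -9*(-3) = 27)
(-92 + S(-12))*a = (-92 - 3/(-12))*27 = (-92 - 3*(-1/12))*27 = (-92 + 1/4)*27 = -367/4*27 = -9909/4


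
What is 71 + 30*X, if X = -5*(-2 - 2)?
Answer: 671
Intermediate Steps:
X = 20 (X = -5*(-4) = 20)
71 + 30*X = 71 + 30*20 = 71 + 600 = 671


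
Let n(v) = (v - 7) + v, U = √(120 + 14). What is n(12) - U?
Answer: 17 - √134 ≈ 5.4242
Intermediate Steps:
U = √134 ≈ 11.576
n(v) = -7 + 2*v (n(v) = (-7 + v) + v = -7 + 2*v)
n(12) - U = (-7 + 2*12) - √134 = (-7 + 24) - √134 = 17 - √134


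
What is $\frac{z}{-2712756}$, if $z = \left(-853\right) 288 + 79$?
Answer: $\frac{245585}{2712756} \approx 0.09053$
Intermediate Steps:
$z = -245585$ ($z = -245664 + 79 = -245585$)
$\frac{z}{-2712756} = - \frac{245585}{-2712756} = \left(-245585\right) \left(- \frac{1}{2712756}\right) = \frac{245585}{2712756}$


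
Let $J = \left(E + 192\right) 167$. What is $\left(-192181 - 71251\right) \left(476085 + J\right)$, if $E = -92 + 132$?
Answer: $-135622433128$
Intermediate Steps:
$E = 40$
$J = 38744$ ($J = \left(40 + 192\right) 167 = 232 \cdot 167 = 38744$)
$\left(-192181 - 71251\right) \left(476085 + J\right) = \left(-192181 - 71251\right) \left(476085 + 38744\right) = \left(-263432\right) 514829 = -135622433128$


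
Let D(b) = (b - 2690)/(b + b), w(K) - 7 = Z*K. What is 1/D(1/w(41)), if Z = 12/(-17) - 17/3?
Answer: 102/34883971 ≈ 2.9240e-6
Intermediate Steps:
Z = -325/51 (Z = 12*(-1/17) - 17*⅓ = -12/17 - 17/3 = -325/51 ≈ -6.3726)
w(K) = 7 - 325*K/51
D(b) = (-2690 + b)/(2*b) (D(b) = (-2690 + b)/((2*b)) = (-2690 + b)*(1/(2*b)) = (-2690 + b)/(2*b))
1/D(1/w(41)) = 1/((-2690 + 1/(7 - 325/51*41))/(2*(1/(7 - 325/51*41)))) = 1/((-2690 + 1/(7 - 13325/51))/(2*(1/(7 - 13325/51)))) = 1/((-2690 + 1/(-12968/51))/(2*(1/(-12968/51)))) = 1/((-2690 - 51/12968)/(2*(-51/12968))) = 1/((½)*(-12968/51)*(-34883971/12968)) = 1/(34883971/102) = 102/34883971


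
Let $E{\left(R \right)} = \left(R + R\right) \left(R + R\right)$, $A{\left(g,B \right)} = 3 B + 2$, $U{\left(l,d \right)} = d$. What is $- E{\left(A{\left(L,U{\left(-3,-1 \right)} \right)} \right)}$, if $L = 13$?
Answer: $-4$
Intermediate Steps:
$A{\left(g,B \right)} = 2 + 3 B$
$E{\left(R \right)} = 4 R^{2}$ ($E{\left(R \right)} = 2 R 2 R = 4 R^{2}$)
$- E{\left(A{\left(L,U{\left(-3,-1 \right)} \right)} \right)} = - 4 \left(2 + 3 \left(-1\right)\right)^{2} = - 4 \left(2 - 3\right)^{2} = - 4 \left(-1\right)^{2} = - 4 \cdot 1 = \left(-1\right) 4 = -4$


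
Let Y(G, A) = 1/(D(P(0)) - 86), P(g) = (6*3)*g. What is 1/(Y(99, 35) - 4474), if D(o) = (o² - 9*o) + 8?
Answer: -78/348973 ≈ -0.00022351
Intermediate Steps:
P(g) = 18*g
D(o) = 8 + o² - 9*o
Y(G, A) = -1/78 (Y(G, A) = 1/((8 + (18*0)² - 162*0) - 86) = 1/((8 + 0² - 9*0) - 86) = 1/((8 + 0 + 0) - 86) = 1/(8 - 86) = 1/(-78) = -1/78)
1/(Y(99, 35) - 4474) = 1/(-1/78 - 4474) = 1/(-348973/78) = -78/348973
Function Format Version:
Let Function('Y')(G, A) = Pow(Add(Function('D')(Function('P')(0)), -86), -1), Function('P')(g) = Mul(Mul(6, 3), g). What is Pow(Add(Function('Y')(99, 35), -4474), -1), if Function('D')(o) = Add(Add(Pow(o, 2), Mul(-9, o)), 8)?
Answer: Rational(-78, 348973) ≈ -0.00022351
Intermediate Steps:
Function('P')(g) = Mul(18, g)
Function('D')(o) = Add(8, Pow(o, 2), Mul(-9, o))
Function('Y')(G, A) = Rational(-1, 78) (Function('Y')(G, A) = Pow(Add(Add(8, Pow(Mul(18, 0), 2), Mul(-9, Mul(18, 0))), -86), -1) = Pow(Add(Add(8, Pow(0, 2), Mul(-9, 0)), -86), -1) = Pow(Add(Add(8, 0, 0), -86), -1) = Pow(Add(8, -86), -1) = Pow(-78, -1) = Rational(-1, 78))
Pow(Add(Function('Y')(99, 35), -4474), -1) = Pow(Add(Rational(-1, 78), -4474), -1) = Pow(Rational(-348973, 78), -1) = Rational(-78, 348973)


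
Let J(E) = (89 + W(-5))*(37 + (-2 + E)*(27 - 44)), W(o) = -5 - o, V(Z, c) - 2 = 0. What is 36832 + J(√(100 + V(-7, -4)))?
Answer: 43151 - 1513*√102 ≈ 27870.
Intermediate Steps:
V(Z, c) = 2 (V(Z, c) = 2 + 0 = 2)
J(E) = 6319 - 1513*E (J(E) = (89 + (-5 - 1*(-5)))*(37 + (-2 + E)*(27 - 44)) = (89 + (-5 + 5))*(37 + (-2 + E)*(-17)) = (89 + 0)*(37 + (34 - 17*E)) = 89*(71 - 17*E) = 6319 - 1513*E)
36832 + J(√(100 + V(-7, -4))) = 36832 + (6319 - 1513*√(100 + 2)) = 36832 + (6319 - 1513*√102) = 43151 - 1513*√102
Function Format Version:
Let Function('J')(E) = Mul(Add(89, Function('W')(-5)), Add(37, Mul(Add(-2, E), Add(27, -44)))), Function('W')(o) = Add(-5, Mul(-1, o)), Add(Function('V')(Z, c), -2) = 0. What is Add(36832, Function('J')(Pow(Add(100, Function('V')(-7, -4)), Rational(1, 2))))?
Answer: Add(43151, Mul(-1513, Pow(102, Rational(1, 2)))) ≈ 27870.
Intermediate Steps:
Function('V')(Z, c) = 2 (Function('V')(Z, c) = Add(2, 0) = 2)
Function('J')(E) = Add(6319, Mul(-1513, E)) (Function('J')(E) = Mul(Add(89, Add(-5, Mul(-1, -5))), Add(37, Mul(Add(-2, E), Add(27, -44)))) = Mul(Add(89, Add(-5, 5)), Add(37, Mul(Add(-2, E), -17))) = Mul(Add(89, 0), Add(37, Add(34, Mul(-17, E)))) = Mul(89, Add(71, Mul(-17, E))) = Add(6319, Mul(-1513, E)))
Add(36832, Function('J')(Pow(Add(100, Function('V')(-7, -4)), Rational(1, 2)))) = Add(36832, Add(6319, Mul(-1513, Pow(Add(100, 2), Rational(1, 2))))) = Add(36832, Add(6319, Mul(-1513, Pow(102, Rational(1, 2))))) = Add(43151, Mul(-1513, Pow(102, Rational(1, 2))))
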